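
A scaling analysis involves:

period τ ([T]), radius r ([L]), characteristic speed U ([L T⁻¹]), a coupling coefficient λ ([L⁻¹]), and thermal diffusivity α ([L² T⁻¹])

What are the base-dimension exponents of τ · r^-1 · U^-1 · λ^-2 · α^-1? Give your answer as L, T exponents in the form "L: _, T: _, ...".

L: -2, T: 3

Collect each base-dimension exponent across the product:
  L: (0) − (1) − (1) − 2·(-1) − (2) = -2
  T: (1) − (0) − (-1) − 2·(0) − (-1) = 3
So the dimensions are [L⁻² T³].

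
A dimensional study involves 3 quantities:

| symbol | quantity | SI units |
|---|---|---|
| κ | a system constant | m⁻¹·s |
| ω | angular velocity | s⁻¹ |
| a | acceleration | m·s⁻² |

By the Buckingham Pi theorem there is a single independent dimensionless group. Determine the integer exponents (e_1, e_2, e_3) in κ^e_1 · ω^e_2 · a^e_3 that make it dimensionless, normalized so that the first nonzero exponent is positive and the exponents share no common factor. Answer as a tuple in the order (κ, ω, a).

(1, -1, 1)

L: e_1·(-1) + e_2·(0) + e_3·(1) = 0
T: e_1·(1) + e_2·(-1) + e_3·(-2) = 0
Solving this homogeneous linear system for the smallest-integer solution (first nonzero entry positive) gives (1, -1, 1).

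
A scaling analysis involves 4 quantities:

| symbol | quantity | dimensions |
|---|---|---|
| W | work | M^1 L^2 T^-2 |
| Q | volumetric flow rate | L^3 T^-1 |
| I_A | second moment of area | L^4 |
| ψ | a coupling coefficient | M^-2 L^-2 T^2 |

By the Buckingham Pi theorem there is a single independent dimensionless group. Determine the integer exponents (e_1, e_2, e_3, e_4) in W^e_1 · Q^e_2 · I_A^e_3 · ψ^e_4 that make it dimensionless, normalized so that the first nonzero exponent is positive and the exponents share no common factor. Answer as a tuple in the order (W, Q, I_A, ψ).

M: e_1·(1) + e_2·(0) + e_3·(0) + e_4·(-2) = 0
L: e_1·(2) + e_2·(3) + e_3·(4) + e_4·(-2) = 0
T: e_1·(-2) + e_2·(-1) + e_3·(0) + e_4·(2) = 0
Solving this homogeneous linear system for the smallest-integer solution (first nonzero entry positive) gives (2, -2, 1, 1).

(2, -2, 1, 1)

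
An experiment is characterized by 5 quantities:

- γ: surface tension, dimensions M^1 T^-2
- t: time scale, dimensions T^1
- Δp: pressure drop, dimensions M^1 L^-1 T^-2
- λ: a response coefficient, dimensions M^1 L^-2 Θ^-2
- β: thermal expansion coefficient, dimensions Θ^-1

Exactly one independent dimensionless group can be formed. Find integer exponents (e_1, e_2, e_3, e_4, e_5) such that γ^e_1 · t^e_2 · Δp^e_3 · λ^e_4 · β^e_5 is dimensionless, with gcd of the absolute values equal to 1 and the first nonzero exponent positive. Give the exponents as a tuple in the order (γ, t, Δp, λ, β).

M: e_1·(1) + e_2·(0) + e_3·(1) + e_4·(1) + e_5·(0) = 0
L: e_1·(0) + e_2·(0) + e_3·(-1) + e_4·(-2) + e_5·(0) = 0
T: e_1·(-2) + e_2·(1) + e_3·(-2) + e_4·(0) + e_5·(0) = 0
Θ: e_1·(0) + e_2·(0) + e_3·(0) + e_4·(-2) + e_5·(-1) = 0
Solving this homogeneous linear system for the smallest-integer solution (first nonzero entry positive) gives (1, -2, -2, 1, -2).

(1, -2, -2, 1, -2)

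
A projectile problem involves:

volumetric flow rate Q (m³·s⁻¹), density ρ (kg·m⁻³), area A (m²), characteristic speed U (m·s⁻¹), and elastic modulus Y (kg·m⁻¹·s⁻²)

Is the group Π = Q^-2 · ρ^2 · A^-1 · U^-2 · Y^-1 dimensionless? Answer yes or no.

Sum the exponent of each base dimension across the product:
  M: −2·[Q]_M + 2·[ρ]_M − [A]_M − 2·[U]_M − [Y]_M = −2·(0) + 2·(1) − (0) − 2·(0) − (1) = 1
  L: −2·[Q]_L + 2·[ρ]_L − [A]_L − 2·[U]_L − [Y]_L = −2·(3) + 2·(-3) − (2) − 2·(1) − (-1) = -15
  T: −2·[Q]_T + 2·[ρ]_T − [A]_T − 2·[U]_T − [Y]_T = −2·(-1) + 2·(0) − (0) − 2·(-1) − (-2) = 6
Net dimensions [M L⁻¹⁵ T⁶] ≠ [1] — not dimensionless.

no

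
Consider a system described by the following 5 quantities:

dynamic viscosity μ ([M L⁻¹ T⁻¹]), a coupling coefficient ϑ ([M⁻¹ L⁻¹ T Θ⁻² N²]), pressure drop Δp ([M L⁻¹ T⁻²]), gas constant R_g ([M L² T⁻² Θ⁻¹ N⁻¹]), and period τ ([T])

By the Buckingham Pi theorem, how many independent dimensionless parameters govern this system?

1

There are 5 variables and 5 base dimensions (M, L, T, Θ, N).
The dimension matrix has rank 4 (less than 5: the dimension vectors are linearly dependent).
Independent dimensionless groups: 5 − 4 = 1.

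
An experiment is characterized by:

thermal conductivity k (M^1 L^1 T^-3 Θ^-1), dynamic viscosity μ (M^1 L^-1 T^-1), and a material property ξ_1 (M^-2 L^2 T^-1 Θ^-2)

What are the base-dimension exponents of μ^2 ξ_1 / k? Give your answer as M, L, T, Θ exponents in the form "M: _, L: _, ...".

M: -1, L: -1, T: 0, Θ: -1

Collect each base-dimension exponent across the product:
  M: −(1) + 2·(1) + (-2) = -1
  L: −(1) + 2·(-1) + (2) = -1
  T: −(-3) + 2·(-1) + (-1) = 0
  Θ: −(-1) + 2·(0) + (-2) = -1
So the dimensions are [M⁻¹ L⁻¹ Θ⁻¹].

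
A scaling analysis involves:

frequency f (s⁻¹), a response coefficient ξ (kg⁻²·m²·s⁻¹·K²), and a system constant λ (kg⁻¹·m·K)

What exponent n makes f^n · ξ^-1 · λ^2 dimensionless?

1

Balance the T exponent: (-1)·n from f, plus −(-1) + 2·(0) = 1 from the rest, must sum to zero.
−n + 1 = 0, so n = 1.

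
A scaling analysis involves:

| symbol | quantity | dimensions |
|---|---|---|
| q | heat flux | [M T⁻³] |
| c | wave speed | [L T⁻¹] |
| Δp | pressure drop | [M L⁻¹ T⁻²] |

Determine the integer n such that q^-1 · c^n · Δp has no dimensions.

1

Balance the L exponent: (1)·n from c, plus −(0) + (-1) = -1 from the rest, must sum to zero.
n − 1 = 0, so n = 1.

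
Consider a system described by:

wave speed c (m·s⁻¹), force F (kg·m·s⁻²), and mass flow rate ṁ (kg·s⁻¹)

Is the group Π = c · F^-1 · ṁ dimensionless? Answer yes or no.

yes

Sum the exponent of each base dimension across the product:
  M: [c]_M − [F]_M + [ṁ]_M = (0) − (1) + (1) = 0
  L: [c]_L − [F]_L + [ṁ]_L = (1) − (1) + (0) = 0
  T: [c]_T − [F]_T + [ṁ]_T = (-1) − (-2) + (-1) = 0
All base exponents vanish — dimensionless.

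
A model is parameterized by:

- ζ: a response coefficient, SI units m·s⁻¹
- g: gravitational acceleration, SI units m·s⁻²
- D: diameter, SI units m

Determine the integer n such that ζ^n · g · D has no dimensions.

-2

Balance the L exponent: (1)·n from ζ, plus (1) + (1) = 2 from the rest, must sum to zero.
n + 2 = 0, so n = -2.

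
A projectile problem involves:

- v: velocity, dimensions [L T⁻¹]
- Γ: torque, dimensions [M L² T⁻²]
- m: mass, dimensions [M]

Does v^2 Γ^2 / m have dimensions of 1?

no

Sum the exponent of each base dimension across the product:
  M: 2·[v]_M + 2·[Γ]_M − [m]_M = 2·(0) + 2·(1) − (1) = 1
  L: 2·[v]_L + 2·[Γ]_L − [m]_L = 2·(1) + 2·(2) − (0) = 6
  T: 2·[v]_T + 2·[Γ]_T − [m]_T = 2·(-1) + 2·(-2) − (0) = -6
Net dimensions [M L⁶ T⁻⁶] ≠ [1] — not dimensionless.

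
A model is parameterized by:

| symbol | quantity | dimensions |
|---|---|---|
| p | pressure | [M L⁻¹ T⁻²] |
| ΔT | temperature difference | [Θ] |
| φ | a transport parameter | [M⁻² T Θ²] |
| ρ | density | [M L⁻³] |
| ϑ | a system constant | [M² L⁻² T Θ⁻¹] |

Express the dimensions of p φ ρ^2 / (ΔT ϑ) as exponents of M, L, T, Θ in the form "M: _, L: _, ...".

Collect each base-dimension exponent across the product:
  M: (1) − (0) + (-2) + 2·(1) − (2) = -1
  L: (-1) − (0) + (0) + 2·(-3) − (-2) = -5
  T: (-2) − (0) + (1) + 2·(0) − (1) = -2
  Θ: (0) − (1) + (2) + 2·(0) − (-1) = 2
So the dimensions are [M⁻¹ L⁻⁵ T⁻² Θ²].

M: -1, L: -5, T: -2, Θ: 2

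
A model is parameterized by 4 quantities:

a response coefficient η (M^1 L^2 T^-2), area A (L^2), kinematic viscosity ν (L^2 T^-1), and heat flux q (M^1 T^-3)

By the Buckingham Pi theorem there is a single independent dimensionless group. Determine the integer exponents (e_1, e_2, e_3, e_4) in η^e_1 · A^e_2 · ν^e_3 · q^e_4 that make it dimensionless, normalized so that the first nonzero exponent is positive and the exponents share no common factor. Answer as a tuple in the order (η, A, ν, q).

M: e_1·(1) + e_2·(0) + e_3·(0) + e_4·(1) = 0
L: e_1·(2) + e_2·(2) + e_3·(2) + e_4·(0) = 0
T: e_1·(-2) + e_2·(0) + e_3·(-1) + e_4·(-3) = 0
Solving this homogeneous linear system for the smallest-integer solution (first nonzero entry positive) gives (1, -2, 1, -1).

(1, -2, 1, -1)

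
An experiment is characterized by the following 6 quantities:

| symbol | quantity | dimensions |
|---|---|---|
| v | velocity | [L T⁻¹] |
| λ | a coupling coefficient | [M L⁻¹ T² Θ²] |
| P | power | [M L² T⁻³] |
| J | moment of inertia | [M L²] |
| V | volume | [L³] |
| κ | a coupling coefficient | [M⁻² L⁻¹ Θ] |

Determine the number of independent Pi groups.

There are 6 variables and 4 base dimensions (M, L, T, Θ).
The dimension matrix has rank 4.
Independent dimensionless groups: 6 − 4 = 2.

2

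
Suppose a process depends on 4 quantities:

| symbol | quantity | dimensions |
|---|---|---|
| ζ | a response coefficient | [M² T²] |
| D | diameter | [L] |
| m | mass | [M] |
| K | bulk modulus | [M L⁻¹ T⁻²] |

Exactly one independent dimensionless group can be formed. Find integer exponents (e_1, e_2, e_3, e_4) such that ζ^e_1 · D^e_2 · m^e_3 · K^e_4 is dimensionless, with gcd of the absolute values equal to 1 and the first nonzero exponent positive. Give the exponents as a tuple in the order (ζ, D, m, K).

M: e_1·(2) + e_2·(0) + e_3·(1) + e_4·(1) = 0
L: e_1·(0) + e_2·(1) + e_3·(0) + e_4·(-1) = 0
T: e_1·(2) + e_2·(0) + e_3·(0) + e_4·(-2) = 0
Solving this homogeneous linear system for the smallest-integer solution (first nonzero entry positive) gives (1, 1, -3, 1).

(1, 1, -3, 1)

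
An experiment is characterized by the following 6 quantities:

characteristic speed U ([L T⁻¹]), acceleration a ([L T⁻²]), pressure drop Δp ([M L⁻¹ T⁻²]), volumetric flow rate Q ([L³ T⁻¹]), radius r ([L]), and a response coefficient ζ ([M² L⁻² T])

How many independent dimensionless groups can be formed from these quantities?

There are 6 variables and 3 base dimensions (M, L, T).
The dimension matrix has rank 3.
Independent dimensionless groups: 6 − 3 = 3.

3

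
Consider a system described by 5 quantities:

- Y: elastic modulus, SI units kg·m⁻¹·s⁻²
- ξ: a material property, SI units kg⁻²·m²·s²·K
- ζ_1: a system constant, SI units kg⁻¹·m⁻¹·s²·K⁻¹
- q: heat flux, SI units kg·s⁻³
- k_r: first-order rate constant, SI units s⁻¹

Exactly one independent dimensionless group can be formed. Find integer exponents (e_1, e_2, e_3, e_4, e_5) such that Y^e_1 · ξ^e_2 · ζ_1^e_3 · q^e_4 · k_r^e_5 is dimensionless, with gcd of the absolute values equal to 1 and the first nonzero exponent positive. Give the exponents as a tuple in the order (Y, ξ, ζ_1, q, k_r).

(1, 1, 1, 2, -4)

M: e_1·(1) + e_2·(-2) + e_3·(-1) + e_4·(1) + e_5·(0) = 0
L: e_1·(-1) + e_2·(2) + e_3·(-1) + e_4·(0) + e_5·(0) = 0
T: e_1·(-2) + e_2·(2) + e_3·(2) + e_4·(-3) + e_5·(-1) = 0
Θ: e_1·(0) + e_2·(1) + e_3·(-1) + e_4·(0) + e_5·(0) = 0
Solving this homogeneous linear system for the smallest-integer solution (first nonzero entry positive) gives (1, 1, 1, 2, -4).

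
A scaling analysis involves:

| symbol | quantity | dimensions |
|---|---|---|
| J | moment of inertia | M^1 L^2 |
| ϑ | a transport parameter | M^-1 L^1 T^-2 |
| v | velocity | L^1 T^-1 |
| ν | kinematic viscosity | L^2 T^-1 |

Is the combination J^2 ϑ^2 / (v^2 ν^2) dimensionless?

Sum the exponent of each base dimension across the product:
  M: 2·[J]_M + 2·[ϑ]_M − 2·[v]_M − 2·[ν]_M = 2·(1) + 2·(-1) − 2·(0) − 2·(0) = 0
  L: 2·[J]_L + 2·[ϑ]_L − 2·[v]_L − 2·[ν]_L = 2·(2) + 2·(1) − 2·(1) − 2·(2) = 0
  T: 2·[J]_T + 2·[ϑ]_T − 2·[v]_T − 2·[ν]_T = 2·(0) + 2·(-2) − 2·(-1) − 2·(-1) = 0
All base exponents vanish — dimensionless.

yes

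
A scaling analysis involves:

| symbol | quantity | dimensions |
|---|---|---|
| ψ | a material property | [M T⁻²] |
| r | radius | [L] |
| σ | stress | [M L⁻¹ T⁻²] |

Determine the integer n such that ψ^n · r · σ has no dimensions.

-1

Balance the M exponent: (1)·n from ψ, plus (0) + (1) = 1 from the rest, must sum to zero.
n + 1 = 0, so n = -1.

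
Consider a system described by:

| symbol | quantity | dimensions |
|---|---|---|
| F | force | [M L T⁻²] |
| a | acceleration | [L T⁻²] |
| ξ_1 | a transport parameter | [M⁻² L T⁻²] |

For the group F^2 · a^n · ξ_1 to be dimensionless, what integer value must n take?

-3

Balance the L exponent: (1)·n from a, plus 2·(1) + (1) = 3 from the rest, must sum to zero.
n + 3 = 0, so n = -3.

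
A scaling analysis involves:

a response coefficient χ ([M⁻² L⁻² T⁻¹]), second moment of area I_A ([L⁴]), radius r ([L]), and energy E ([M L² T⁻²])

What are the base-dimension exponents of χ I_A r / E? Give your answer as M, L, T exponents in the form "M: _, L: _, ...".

M: -3, L: 1, T: 1

Collect each base-dimension exponent across the product:
  M: (-2) + (0) + (0) − (1) = -3
  L: (-2) + (4) + (1) − (2) = 1
  T: (-1) + (0) + (0) − (-2) = 1
So the dimensions are [M⁻³ L T].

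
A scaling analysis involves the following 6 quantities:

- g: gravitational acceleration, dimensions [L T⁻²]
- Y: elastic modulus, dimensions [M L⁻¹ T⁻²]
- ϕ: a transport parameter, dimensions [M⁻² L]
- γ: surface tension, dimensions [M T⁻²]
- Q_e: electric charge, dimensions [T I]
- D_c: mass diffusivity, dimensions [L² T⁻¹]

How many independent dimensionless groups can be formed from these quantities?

2

There are 6 variables and 4 base dimensions (M, L, T, I).
The dimension matrix has rank 4.
Independent dimensionless groups: 6 − 4 = 2.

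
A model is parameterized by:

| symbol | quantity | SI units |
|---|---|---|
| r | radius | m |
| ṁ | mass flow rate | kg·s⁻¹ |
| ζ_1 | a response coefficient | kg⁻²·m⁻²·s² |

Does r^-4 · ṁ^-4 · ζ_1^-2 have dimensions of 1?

yes

Sum the exponent of each base dimension across the product:
  M: −4·[r]_M − 4·[ṁ]_M − 2·[ζ_1]_M = −4·(0) − 4·(1) − 2·(-2) = 0
  L: −4·[r]_L − 4·[ṁ]_L − 2·[ζ_1]_L = −4·(1) − 4·(0) − 2·(-2) = 0
  T: −4·[r]_T − 4·[ṁ]_T − 2·[ζ_1]_T = −4·(0) − 4·(-1) − 2·(2) = 0
All base exponents vanish — dimensionless.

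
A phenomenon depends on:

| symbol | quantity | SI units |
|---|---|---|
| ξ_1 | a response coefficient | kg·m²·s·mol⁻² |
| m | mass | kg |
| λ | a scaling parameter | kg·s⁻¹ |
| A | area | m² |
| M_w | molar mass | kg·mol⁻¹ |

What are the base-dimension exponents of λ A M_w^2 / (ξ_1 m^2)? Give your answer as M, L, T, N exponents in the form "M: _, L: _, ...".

M: 0, L: 0, T: -2, N: 0

Collect each base-dimension exponent across the product:
  M: −(1) − 2·(1) + (1) + (0) + 2·(1) = 0
  L: −(2) − 2·(0) + (0) + (2) + 2·(0) = 0
  T: −(1) − 2·(0) + (-1) + (0) + 2·(0) = -2
  N: −(-2) − 2·(0) + (0) + (0) + 2·(-1) = 0
So the dimensions are [T⁻²].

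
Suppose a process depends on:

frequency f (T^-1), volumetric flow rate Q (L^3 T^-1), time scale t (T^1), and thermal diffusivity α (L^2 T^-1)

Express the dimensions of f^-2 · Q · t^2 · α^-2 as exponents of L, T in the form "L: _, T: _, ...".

L: -1, T: 5

Collect each base-dimension exponent across the product:
  L: −2·(0) + (3) + 2·(0) − 2·(2) = -1
  T: −2·(-1) + (-1) + 2·(1) − 2·(-1) = 5
So the dimensions are [L⁻¹ T⁵].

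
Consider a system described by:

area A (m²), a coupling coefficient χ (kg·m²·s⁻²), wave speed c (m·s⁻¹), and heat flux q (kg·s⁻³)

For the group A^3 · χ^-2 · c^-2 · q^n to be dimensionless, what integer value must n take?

Balance the M exponent: (1)·n from q, plus 3·(0) − 2·(1) − 2·(0) = -2 from the rest, must sum to zero.
n − 2 = 0, so n = 2.

2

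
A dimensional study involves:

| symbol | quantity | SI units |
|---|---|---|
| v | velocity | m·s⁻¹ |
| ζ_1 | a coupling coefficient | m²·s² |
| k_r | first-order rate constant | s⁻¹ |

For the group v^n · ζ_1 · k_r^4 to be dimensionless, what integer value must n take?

Balance the L exponent: (1)·n from v, plus (2) + 4·(0) = 2 from the rest, must sum to zero.
n + 2 = 0, so n = -2.

-2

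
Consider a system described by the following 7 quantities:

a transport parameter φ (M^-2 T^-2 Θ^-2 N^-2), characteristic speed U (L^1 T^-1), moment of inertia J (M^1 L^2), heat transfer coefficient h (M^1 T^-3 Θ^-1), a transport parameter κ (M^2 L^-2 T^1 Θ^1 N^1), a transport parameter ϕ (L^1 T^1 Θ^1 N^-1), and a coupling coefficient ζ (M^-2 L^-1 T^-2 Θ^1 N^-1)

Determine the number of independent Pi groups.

2

There are 7 variables and 5 base dimensions (M, L, T, Θ, N).
The dimension matrix has rank 5.
Independent dimensionless groups: 7 − 5 = 2.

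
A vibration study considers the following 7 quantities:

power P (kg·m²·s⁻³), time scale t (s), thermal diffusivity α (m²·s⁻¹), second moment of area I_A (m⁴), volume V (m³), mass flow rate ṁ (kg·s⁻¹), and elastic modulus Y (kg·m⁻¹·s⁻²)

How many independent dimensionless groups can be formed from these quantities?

4

There are 7 variables and 3 base dimensions (M, L, T).
The dimension matrix has rank 3.
Independent dimensionless groups: 7 − 3 = 4.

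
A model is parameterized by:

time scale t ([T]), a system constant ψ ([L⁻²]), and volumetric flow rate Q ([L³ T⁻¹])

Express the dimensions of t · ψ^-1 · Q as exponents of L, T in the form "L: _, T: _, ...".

L: 5, T: 0

Collect each base-dimension exponent across the product:
  L: (0) − (-2) + (3) = 5
  T: (1) − (0) + (-1) = 0
So the dimensions are [L⁵].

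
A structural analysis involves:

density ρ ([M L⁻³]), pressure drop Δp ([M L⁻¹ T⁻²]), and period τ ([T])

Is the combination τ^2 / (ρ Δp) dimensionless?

Sum the exponent of each base dimension across the product:
  M: −[ρ]_M − [Δp]_M + 2·[τ]_M = −(1) − (1) + 2·(0) = -2
  L: −[ρ]_L − [Δp]_L + 2·[τ]_L = −(-3) − (-1) + 2·(0) = 4
  T: −[ρ]_T − [Δp]_T + 2·[τ]_T = −(0) − (-2) + 2·(1) = 4
Net dimensions [M⁻² L⁴ T⁴] ≠ [1] — not dimensionless.

no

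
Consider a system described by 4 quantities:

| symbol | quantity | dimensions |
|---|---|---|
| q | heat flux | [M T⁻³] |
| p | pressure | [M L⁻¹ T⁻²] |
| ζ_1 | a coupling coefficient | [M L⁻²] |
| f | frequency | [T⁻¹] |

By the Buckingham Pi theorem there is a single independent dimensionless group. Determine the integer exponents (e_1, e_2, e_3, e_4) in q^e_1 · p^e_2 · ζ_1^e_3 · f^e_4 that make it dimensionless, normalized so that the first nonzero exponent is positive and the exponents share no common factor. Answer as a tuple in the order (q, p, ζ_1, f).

(1, -2, 1, 1)

M: e_1·(1) + e_2·(1) + e_3·(1) + e_4·(0) = 0
L: e_1·(0) + e_2·(-1) + e_3·(-2) + e_4·(0) = 0
T: e_1·(-3) + e_2·(-2) + e_3·(0) + e_4·(-1) = 0
Solving this homogeneous linear system for the smallest-integer solution (first nonzero entry positive) gives (1, -2, 1, 1).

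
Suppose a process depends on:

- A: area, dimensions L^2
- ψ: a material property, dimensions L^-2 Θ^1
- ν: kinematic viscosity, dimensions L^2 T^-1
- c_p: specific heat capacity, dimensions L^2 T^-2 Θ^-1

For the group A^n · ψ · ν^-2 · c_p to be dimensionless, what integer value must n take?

2

Balance the L exponent: (2)·n from A, plus (-2) − 2·(2) + (2) = -4 from the rest, must sum to zero.
2n − 4 = 0, so n = 2.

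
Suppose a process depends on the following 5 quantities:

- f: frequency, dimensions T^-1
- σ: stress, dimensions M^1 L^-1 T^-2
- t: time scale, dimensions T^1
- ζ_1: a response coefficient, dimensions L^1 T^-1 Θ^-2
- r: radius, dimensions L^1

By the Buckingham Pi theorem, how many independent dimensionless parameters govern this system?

There are 5 variables and 4 base dimensions (M, L, T, Θ).
The dimension matrix has rank 4.
Independent dimensionless groups: 5 − 4 = 1.

1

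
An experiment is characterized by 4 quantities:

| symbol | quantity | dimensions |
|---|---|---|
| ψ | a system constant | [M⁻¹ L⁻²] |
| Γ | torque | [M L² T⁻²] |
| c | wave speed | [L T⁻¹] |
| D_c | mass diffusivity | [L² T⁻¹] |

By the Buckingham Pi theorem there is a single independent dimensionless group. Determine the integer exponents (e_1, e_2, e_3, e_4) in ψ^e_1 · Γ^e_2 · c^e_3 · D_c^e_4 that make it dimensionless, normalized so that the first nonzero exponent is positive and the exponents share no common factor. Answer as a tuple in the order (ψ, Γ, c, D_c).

M: e_1·(-1) + e_2·(1) + e_3·(0) + e_4·(0) = 0
L: e_1·(-2) + e_2·(2) + e_3·(1) + e_4·(2) = 0
T: e_1·(0) + e_2·(-2) + e_3·(-1) + e_4·(-1) = 0
Solving this homogeneous linear system for the smallest-integer solution (first nonzero entry positive) gives (1, 1, -4, 2).

(1, 1, -4, 2)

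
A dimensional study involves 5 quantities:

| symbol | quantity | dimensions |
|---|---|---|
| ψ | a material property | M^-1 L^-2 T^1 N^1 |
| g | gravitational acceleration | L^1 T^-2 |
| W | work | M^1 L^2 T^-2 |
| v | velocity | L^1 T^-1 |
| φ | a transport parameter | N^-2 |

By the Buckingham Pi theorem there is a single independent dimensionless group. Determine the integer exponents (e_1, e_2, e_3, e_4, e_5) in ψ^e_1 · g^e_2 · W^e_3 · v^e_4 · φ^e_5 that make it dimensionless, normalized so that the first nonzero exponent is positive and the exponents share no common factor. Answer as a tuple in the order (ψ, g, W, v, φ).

M: e_1·(-1) + e_2·(0) + e_3·(1) + e_4·(0) + e_5·(0) = 0
L: e_1·(-2) + e_2·(1) + e_3·(2) + e_4·(1) + e_5·(0) = 0
T: e_1·(1) + e_2·(-2) + e_3·(-2) + e_4·(-1) + e_5·(0) = 0
N: e_1·(1) + e_2·(0) + e_3·(0) + e_4·(0) + e_5·(-2) = 0
Solving this homogeneous linear system for the smallest-integer solution (first nonzero entry positive) gives (2, -2, 2, 2, 1).

(2, -2, 2, 2, 1)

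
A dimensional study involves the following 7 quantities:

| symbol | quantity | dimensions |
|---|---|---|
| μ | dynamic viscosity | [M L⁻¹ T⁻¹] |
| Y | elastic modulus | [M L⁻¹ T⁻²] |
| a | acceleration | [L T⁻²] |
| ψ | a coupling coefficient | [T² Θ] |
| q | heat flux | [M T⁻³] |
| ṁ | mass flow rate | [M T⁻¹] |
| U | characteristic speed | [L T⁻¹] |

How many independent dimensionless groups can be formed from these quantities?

3

There are 7 variables and 4 base dimensions (M, L, T, Θ).
The dimension matrix has rank 4.
Independent dimensionless groups: 7 − 4 = 3.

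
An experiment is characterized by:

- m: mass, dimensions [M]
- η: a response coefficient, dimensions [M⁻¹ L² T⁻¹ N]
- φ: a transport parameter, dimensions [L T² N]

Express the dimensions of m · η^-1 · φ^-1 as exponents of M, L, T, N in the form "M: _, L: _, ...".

Collect each base-dimension exponent across the product:
  M: (1) − (-1) − (0) = 2
  L: (0) − (2) − (1) = -3
  T: (0) − (-1) − (2) = -1
  N: (0) − (1) − (1) = -2
So the dimensions are [M² L⁻³ T⁻¹ N⁻²].

M: 2, L: -3, T: -1, N: -2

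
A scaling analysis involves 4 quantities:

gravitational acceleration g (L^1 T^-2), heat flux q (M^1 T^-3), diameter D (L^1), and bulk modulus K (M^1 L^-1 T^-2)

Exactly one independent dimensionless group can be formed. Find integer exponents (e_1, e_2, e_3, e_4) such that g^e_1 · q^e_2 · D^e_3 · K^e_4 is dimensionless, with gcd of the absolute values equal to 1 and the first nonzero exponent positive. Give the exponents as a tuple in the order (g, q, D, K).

M: e_1·(0) + e_2·(1) + e_3·(0) + e_4·(1) = 0
L: e_1·(1) + e_2·(0) + e_3·(1) + e_4·(-1) = 0
T: e_1·(-2) + e_2·(-3) + e_3·(0) + e_4·(-2) = 0
Solving this homogeneous linear system for the smallest-integer solution (first nonzero entry positive) gives (1, -2, 1, 2).

(1, -2, 1, 2)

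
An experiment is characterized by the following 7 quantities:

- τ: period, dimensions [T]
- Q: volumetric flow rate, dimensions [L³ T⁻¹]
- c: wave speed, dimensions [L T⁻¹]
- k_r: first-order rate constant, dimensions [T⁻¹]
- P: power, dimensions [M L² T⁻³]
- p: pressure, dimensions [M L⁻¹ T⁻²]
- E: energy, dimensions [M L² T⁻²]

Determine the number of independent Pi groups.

There are 7 variables and 3 base dimensions (M, L, T).
The dimension matrix has rank 3.
Independent dimensionless groups: 7 − 3 = 4.

4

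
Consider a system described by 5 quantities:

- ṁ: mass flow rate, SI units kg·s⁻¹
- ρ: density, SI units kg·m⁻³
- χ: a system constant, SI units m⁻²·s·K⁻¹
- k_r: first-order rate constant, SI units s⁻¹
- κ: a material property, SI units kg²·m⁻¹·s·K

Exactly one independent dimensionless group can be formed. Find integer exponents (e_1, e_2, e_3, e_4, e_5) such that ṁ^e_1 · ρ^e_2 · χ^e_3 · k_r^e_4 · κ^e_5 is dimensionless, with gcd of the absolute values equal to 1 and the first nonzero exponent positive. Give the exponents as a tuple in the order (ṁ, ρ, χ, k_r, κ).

M: e_1·(1) + e_2·(1) + e_3·(0) + e_4·(0) + e_5·(2) = 0
L: e_1·(0) + e_2·(-3) + e_3·(-2) + e_4·(0) + e_5·(-1) = 0
T: e_1·(-1) + e_2·(0) + e_3·(1) + e_4·(-1) + e_5·(1) = 0
Θ: e_1·(0) + e_2·(0) + e_3·(-1) + e_4·(0) + e_5·(1) = 0
Solving this homogeneous linear system for the smallest-integer solution (first nonzero entry positive) gives (1, 1, -1, -3, -1).

(1, 1, -1, -3, -1)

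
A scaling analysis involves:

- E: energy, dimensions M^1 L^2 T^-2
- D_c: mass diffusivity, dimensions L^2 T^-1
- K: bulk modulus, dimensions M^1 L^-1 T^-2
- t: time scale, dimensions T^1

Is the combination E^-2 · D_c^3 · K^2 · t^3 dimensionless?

Sum the exponent of each base dimension across the product:
  M: −2·[E]_M + 3·[D_c]_M + 2·[K]_M + 3·[t]_M = −2·(1) + 3·(0) + 2·(1) + 3·(0) = 0
  L: −2·[E]_L + 3·[D_c]_L + 2·[K]_L + 3·[t]_L = −2·(2) + 3·(2) + 2·(-1) + 3·(0) = 0
  T: −2·[E]_T + 3·[D_c]_T + 2·[K]_T + 3·[t]_T = −2·(-2) + 3·(-1) + 2·(-2) + 3·(1) = 0
All base exponents vanish — dimensionless.

yes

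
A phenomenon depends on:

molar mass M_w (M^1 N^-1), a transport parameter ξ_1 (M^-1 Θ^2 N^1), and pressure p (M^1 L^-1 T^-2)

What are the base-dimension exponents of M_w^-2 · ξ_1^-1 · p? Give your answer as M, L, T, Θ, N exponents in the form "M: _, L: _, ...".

M: 0, L: -1, T: -2, Θ: -2, N: 1

Collect each base-dimension exponent across the product:
  M: −2·(1) − (-1) + (1) = 0
  L: −2·(0) − (0) + (-1) = -1
  T: −2·(0) − (0) + (-2) = -2
  Θ: −2·(0) − (2) + (0) = -2
  N: −2·(-1) − (1) + (0) = 1
So the dimensions are [L⁻¹ T⁻² Θ⁻² N].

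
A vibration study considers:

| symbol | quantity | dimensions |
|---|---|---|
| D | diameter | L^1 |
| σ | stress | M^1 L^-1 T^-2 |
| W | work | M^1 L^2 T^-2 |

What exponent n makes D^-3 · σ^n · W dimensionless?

-1

Balance the M exponent: (1)·n from σ, plus −3·(0) + (1) = 1 from the rest, must sum to zero.
n + 1 = 0, so n = -1.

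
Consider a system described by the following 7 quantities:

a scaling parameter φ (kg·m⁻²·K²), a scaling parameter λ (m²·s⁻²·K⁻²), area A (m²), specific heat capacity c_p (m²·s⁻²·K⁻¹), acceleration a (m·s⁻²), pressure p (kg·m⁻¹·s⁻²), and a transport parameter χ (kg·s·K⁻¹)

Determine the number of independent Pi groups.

There are 7 variables and 4 base dimensions (M, L, T, Θ).
The dimension matrix has rank 4.
Independent dimensionless groups: 7 − 4 = 3.

3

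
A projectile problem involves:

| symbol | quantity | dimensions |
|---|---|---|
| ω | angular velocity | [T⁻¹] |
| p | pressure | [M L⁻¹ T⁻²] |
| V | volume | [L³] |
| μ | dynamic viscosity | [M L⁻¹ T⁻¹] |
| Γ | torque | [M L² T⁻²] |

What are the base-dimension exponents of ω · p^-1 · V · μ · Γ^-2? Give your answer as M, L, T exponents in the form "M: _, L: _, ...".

M: -2, L: -1, T: 4

Collect each base-dimension exponent across the product:
  M: (0) − (1) + (0) + (1) − 2·(1) = -2
  L: (0) − (-1) + (3) + (-1) − 2·(2) = -1
  T: (-1) − (-2) + (0) + (-1) − 2·(-2) = 4
So the dimensions are [M⁻² L⁻¹ T⁴].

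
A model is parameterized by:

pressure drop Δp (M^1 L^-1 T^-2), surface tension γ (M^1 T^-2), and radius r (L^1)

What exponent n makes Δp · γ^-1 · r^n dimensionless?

1

Balance the L exponent: (1)·n from r, plus (-1) − (0) = -1 from the rest, must sum to zero.
n − 1 = 0, so n = 1.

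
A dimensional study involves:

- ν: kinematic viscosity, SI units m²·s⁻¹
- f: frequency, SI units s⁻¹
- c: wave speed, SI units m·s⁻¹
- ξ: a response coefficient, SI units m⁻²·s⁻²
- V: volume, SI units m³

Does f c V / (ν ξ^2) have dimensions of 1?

Sum the exponent of each base dimension across the product:
  L: −[ν]_L + [f]_L + [c]_L − 2·[ξ]_L + [V]_L = −(2) + (0) + (1) − 2·(-2) + (3) = 6
  T: −[ν]_T + [f]_T + [c]_T − 2·[ξ]_T + [V]_T = −(-1) + (-1) + (-1) − 2·(-2) + (0) = 3
Net dimensions [L⁶ T³] ≠ [1] — not dimensionless.

no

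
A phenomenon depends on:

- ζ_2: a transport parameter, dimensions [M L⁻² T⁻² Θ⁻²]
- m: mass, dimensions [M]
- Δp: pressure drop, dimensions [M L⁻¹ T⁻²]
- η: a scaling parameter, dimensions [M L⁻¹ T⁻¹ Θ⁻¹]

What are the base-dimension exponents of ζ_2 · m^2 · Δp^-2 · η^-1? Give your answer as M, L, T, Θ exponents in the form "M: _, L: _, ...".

M: 0, L: 1, T: 3, Θ: -1

Collect each base-dimension exponent across the product:
  M: (1) + 2·(1) − 2·(1) − (1) = 0
  L: (-2) + 2·(0) − 2·(-1) − (-1) = 1
  T: (-2) + 2·(0) − 2·(-2) − (-1) = 3
  Θ: (-2) + 2·(0) − 2·(0) − (-1) = -1
So the dimensions are [L T³ Θ⁻¹].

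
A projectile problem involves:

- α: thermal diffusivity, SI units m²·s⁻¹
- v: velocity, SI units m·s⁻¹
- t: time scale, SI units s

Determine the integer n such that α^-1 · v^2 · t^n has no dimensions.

1

Balance the T exponent: (1)·n from t, plus −(-1) + 2·(-1) = -1 from the rest, must sum to zero.
n − 1 = 0, so n = 1.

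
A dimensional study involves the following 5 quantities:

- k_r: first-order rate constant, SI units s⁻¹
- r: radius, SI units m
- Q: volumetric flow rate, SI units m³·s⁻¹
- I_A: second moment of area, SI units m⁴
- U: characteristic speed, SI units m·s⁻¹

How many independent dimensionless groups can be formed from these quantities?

There are 5 variables and 2 base dimensions (L, T).
The dimension matrix has rank 2.
Independent dimensionless groups: 5 − 2 = 3.

3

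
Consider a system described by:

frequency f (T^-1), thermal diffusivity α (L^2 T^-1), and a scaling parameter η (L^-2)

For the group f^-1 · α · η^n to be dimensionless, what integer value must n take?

Balance the L exponent: (-2)·n from η, plus −(0) + (2) = 2 from the rest, must sum to zero.
-2n + 2 = 0, so n = 1.

1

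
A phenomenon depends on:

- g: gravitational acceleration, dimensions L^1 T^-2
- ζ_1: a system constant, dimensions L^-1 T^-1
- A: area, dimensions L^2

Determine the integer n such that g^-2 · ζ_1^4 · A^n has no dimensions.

3

Balance the L exponent: (2)·n from A, plus −2·(1) + 4·(-1) = -6 from the rest, must sum to zero.
2n − 6 = 0, so n = 3.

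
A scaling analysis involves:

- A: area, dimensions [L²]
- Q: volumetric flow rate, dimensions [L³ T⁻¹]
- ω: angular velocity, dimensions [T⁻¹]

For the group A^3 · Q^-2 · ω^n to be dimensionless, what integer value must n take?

2

Balance the T exponent: (-1)·n from ω, plus 3·(0) − 2·(-1) = 2 from the rest, must sum to zero.
−n + 2 = 0, so n = 2.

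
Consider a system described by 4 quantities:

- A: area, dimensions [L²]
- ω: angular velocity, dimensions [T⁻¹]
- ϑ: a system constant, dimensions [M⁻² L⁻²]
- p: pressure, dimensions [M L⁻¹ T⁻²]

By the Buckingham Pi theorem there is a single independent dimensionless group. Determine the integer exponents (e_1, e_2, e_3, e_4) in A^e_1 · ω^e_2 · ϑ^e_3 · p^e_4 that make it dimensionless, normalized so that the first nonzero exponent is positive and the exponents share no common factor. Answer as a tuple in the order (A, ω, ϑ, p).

M: e_1·(0) + e_2·(0) + e_3·(-2) + e_4·(1) = 0
L: e_1·(2) + e_2·(0) + e_3·(-2) + e_4·(-1) = 0
T: e_1·(0) + e_2·(-1) + e_3·(0) + e_4·(-2) = 0
Solving this homogeneous linear system for the smallest-integer solution (first nonzero entry positive) gives (2, -4, 1, 2).

(2, -4, 1, 2)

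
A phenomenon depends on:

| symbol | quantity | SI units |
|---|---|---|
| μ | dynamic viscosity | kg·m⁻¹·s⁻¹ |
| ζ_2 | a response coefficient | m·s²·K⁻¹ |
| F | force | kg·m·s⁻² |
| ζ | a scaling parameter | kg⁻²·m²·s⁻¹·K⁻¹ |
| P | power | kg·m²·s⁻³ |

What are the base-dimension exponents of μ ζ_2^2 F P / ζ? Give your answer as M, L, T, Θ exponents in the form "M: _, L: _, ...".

Collect each base-dimension exponent across the product:
  M: (1) + 2·(0) + (1) − (-2) + (1) = 5
  L: (-1) + 2·(1) + (1) − (2) + (2) = 2
  T: (-1) + 2·(2) + (-2) − (-1) + (-3) = -1
  Θ: (0) + 2·(-1) + (0) − (-1) + (0) = -1
So the dimensions are [M⁵ L² T⁻¹ Θ⁻¹].

M: 5, L: 2, T: -1, Θ: -1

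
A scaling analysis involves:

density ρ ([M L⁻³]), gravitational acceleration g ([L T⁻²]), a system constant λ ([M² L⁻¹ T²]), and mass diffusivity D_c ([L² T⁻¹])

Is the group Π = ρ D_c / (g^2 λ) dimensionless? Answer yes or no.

Sum the exponent of each base dimension across the product:
  M: [ρ]_M − 2·[g]_M − [λ]_M + [D_c]_M = (1) − 2·(0) − (2) + (0) = -1
  L: [ρ]_L − 2·[g]_L − [λ]_L + [D_c]_L = (-3) − 2·(1) − (-1) + (2) = -2
  T: [ρ]_T − 2·[g]_T − [λ]_T + [D_c]_T = (0) − 2·(-2) − (2) + (-1) = 1
Net dimensions [M⁻¹ L⁻² T] ≠ [1] — not dimensionless.

no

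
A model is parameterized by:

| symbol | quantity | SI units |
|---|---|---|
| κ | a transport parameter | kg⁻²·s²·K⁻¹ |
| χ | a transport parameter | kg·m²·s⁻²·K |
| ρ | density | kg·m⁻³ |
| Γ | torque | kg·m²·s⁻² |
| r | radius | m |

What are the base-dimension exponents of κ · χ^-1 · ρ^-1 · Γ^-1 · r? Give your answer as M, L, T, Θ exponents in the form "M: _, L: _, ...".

M: -5, L: 0, T: 6, Θ: -2

Collect each base-dimension exponent across the product:
  M: (-2) − (1) − (1) − (1) + (0) = -5
  L: (0) − (2) − (-3) − (2) + (1) = 0
  T: (2) − (-2) − (0) − (-2) + (0) = 6
  Θ: (-1) − (1) − (0) − (0) + (0) = -2
So the dimensions are [M⁻⁵ T⁶ Θ⁻²].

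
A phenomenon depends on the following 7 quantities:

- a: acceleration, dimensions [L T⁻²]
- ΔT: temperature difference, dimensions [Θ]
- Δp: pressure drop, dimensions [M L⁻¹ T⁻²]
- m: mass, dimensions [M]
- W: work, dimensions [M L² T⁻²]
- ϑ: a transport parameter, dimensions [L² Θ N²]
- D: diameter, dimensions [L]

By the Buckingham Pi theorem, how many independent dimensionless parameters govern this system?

2

There are 7 variables and 5 base dimensions (M, L, T, Θ, N).
The dimension matrix has rank 5.
Independent dimensionless groups: 7 − 5 = 2.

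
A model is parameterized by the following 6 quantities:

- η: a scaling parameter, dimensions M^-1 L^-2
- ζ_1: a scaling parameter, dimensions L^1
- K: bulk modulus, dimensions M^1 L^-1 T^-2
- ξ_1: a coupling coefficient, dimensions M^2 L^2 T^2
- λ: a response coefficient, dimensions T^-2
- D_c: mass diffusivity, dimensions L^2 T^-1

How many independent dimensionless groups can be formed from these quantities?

There are 6 variables and 3 base dimensions (M, L, T).
The dimension matrix has rank 3.
Independent dimensionless groups: 6 − 3 = 3.

3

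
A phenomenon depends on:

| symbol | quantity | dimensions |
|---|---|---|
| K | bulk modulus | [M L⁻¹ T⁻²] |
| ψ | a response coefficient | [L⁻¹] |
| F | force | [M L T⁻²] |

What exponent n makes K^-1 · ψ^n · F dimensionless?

2

Balance the L exponent: (-1)·n from ψ, plus −(-1) + (1) = 2 from the rest, must sum to zero.
−n + 2 = 0, so n = 2.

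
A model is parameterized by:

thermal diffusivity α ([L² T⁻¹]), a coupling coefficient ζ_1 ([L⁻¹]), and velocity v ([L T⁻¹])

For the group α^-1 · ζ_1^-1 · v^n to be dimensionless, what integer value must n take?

Balance the L exponent: (1)·n from v, plus −(2) − (-1) = -1 from the rest, must sum to zero.
n − 1 = 0, so n = 1.

1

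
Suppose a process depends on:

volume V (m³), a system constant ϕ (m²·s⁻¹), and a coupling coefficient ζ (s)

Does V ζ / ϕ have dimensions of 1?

no

Sum the exponent of each base dimension across the product:
  L: [V]_L − [ϕ]_L + [ζ]_L = (3) − (2) + (0) = 1
  T: [V]_T − [ϕ]_T + [ζ]_T = (0) − (-1) + (1) = 2
Net dimensions [L T²] ≠ [1] — not dimensionless.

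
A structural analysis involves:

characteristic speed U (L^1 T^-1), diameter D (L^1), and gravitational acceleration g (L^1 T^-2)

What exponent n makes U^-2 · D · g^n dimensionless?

Balance the L exponent: (1)·n from g, plus −2·(1) + (1) = -1 from the rest, must sum to zero.
n − 1 = 0, so n = 1.

1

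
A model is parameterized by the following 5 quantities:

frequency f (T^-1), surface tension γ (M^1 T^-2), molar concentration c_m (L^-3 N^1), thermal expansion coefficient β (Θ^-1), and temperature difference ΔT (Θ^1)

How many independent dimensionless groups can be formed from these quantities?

1

There are 5 variables and 5 base dimensions (M, L, T, Θ, N).
The dimension matrix has rank 4 (less than 5: the dimension vectors are linearly dependent).
Independent dimensionless groups: 5 − 4 = 1.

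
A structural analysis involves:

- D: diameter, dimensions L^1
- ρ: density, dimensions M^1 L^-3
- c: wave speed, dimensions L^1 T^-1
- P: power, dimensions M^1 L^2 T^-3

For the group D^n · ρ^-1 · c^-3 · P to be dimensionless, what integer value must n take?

-2

Balance the L exponent: (1)·n from D, plus −(-3) − 3·(1) + (2) = 2 from the rest, must sum to zero.
n + 2 = 0, so n = -2.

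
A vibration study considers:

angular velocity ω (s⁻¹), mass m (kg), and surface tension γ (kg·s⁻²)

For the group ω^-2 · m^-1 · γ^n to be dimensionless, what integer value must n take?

Balance the M exponent: (1)·n from γ, plus −2·(0) − (1) = -1 from the rest, must sum to zero.
n − 1 = 0, so n = 1.

1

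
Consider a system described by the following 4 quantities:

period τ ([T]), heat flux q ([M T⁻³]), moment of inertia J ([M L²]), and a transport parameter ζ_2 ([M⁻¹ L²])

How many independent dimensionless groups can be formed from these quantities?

There are 4 variables and 3 base dimensions (M, L, T).
The dimension matrix has rank 3.
Independent dimensionless groups: 4 − 3 = 1.

1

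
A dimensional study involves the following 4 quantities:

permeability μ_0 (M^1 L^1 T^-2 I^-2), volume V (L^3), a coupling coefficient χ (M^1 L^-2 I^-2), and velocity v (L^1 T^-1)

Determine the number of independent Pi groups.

1

There are 4 variables and 4 base dimensions (M, L, T, I).
The dimension matrix has rank 3 (less than 4: the dimension vectors are linearly dependent).
Independent dimensionless groups: 4 − 3 = 1.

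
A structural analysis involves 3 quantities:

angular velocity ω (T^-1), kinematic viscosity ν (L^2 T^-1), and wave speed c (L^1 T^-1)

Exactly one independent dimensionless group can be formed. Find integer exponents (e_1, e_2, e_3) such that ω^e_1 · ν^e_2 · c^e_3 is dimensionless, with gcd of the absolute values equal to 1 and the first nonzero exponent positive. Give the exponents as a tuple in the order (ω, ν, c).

L: e_1·(0) + e_2·(2) + e_3·(1) = 0
T: e_1·(-1) + e_2·(-1) + e_3·(-1) = 0
Solving this homogeneous linear system for the smallest-integer solution (first nonzero entry positive) gives (1, 1, -2).

(1, 1, -2)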